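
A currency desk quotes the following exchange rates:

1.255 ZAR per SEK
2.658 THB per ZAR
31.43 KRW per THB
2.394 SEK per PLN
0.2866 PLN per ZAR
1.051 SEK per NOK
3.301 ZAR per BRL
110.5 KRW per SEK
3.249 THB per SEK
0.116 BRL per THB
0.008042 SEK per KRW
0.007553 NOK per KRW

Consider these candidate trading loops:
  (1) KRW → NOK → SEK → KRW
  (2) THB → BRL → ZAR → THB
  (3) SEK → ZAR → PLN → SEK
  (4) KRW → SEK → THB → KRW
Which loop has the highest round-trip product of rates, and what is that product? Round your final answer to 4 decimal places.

(1) 0.007553 × 1.051 × 110.5 = 0.87717
(2) 0.116 × 3.301 × 2.658 = 1.01779
(3) 1.255 × 0.2866 × 2.394 = 0.86108
(4) 0.008042 × 3.249 × 31.43 = 0.82122
Highest is cycle (2) at 1.0178 (>1, arbitrage).

1.0178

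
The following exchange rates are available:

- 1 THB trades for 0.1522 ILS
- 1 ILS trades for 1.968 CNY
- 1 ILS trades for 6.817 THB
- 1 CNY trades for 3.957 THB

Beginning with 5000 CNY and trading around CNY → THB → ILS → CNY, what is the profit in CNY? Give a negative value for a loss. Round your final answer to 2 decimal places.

5000 CNY × 3.957 = 19785 THB
19785 THB × 0.1522 = 3011.277 ILS
3011.277 ILS × 1.968 = 5926.193136 CNY
Net change: 5926.193136 − 5000 = 926.193136 CNY

926.19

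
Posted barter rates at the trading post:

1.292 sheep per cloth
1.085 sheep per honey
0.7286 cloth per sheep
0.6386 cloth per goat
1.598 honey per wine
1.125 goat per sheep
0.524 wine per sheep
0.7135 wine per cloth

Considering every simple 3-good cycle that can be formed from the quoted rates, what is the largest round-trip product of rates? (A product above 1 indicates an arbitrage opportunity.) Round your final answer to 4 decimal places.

goat→cloth→sheep→goat: 0.6386 × 1.292 × 1.125 = 0.92821
sheep→wine→honey→sheep: 0.524 × 1.598 × 1.085 = 0.90853
Maximum is goat→cloth→sheep→goat at 0.9282; no arbitrage — every cycle loses value.

0.9282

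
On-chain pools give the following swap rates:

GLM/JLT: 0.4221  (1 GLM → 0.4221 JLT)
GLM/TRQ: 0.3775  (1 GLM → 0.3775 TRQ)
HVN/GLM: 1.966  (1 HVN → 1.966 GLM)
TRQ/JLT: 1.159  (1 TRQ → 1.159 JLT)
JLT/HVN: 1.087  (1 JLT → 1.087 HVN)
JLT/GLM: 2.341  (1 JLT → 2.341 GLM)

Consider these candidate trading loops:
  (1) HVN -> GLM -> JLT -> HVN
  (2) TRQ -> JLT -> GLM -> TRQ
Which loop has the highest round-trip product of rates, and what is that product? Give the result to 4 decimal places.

1.0242

(1) 1.966 × 0.4221 × 1.087 = 0.90205
(2) 1.159 × 2.341 × 0.3775 = 1.02424
Highest is cycle (2) at 1.0242 (>1, arbitrage).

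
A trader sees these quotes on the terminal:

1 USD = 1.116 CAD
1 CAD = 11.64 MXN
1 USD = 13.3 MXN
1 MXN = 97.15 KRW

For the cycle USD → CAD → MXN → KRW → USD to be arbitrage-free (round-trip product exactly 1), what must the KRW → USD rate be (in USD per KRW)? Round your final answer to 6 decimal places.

Known legs of the cycle: 1.116 × 11.64 × 97.15 = 1262.001816
For no arbitrage the full-cycle product must be 1, so the missing rate is 1 / 1262.001816 ≈ 0.00079239.

0.000792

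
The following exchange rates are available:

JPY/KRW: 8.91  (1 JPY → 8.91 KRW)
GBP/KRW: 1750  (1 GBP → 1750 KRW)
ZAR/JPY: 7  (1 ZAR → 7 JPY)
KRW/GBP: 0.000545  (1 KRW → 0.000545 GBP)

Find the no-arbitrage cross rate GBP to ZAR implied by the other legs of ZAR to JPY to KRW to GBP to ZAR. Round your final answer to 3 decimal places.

29.419

Known legs of the cycle: 7 × 8.91 × 0.000545 = 0.03399165
For no arbitrage the full-cycle product must be 1, so the missing rate is 1 / 0.03399165 ≈ 29.41899.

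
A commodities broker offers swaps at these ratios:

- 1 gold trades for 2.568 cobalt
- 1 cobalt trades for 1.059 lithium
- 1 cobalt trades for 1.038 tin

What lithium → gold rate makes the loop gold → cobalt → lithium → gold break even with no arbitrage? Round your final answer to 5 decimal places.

Known legs of the cycle: 2.568 × 1.059 = 2.719512
For no arbitrage the full-cycle product must be 1, so the missing rate is 1 / 2.719512 ≈ 0.3677130.

0.36771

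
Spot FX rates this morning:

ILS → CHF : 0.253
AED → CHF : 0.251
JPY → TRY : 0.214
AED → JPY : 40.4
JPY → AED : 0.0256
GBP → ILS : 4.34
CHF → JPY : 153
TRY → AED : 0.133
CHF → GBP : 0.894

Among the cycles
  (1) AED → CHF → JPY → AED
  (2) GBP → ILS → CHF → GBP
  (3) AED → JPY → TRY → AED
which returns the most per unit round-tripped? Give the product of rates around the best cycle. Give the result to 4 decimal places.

(1) 0.251 × 153 × 0.0256 = 0.98312
(2) 4.34 × 0.253 × 0.894 = 0.98163
(3) 40.4 × 0.214 × 0.133 = 1.14986
Highest is cycle (3) at 1.1499 (>1, arbitrage).

1.1499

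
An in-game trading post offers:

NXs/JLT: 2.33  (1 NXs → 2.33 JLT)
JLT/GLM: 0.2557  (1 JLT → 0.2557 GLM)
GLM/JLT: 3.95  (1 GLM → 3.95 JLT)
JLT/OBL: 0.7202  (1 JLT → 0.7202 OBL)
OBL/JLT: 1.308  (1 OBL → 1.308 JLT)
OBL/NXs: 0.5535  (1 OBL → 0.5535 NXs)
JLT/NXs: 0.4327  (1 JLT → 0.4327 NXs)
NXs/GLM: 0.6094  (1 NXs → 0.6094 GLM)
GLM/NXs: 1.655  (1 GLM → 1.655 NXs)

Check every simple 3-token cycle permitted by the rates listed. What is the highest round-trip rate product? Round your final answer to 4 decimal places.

NXs→GLM→JLT→NXs: 0.6094 × 3.95 × 0.4327 = 1.04157
NXs→JLT→GLM→NXs: 2.33 × 0.2557 × 1.655 = 0.98602
NXs→JLT→OBL→NXs: 2.33 × 0.7202 × 0.5535 = 0.92881
Maximum is NXs→GLM→JLT→NXs at 1.0416; arbitrage exists.

1.0416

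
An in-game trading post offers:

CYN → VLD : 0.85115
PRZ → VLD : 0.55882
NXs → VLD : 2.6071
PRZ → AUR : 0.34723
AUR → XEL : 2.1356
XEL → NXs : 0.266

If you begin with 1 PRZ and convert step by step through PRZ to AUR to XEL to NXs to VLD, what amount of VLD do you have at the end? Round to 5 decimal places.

0.51425

1 PRZ × 0.34723 = 0.34723 AUR
0.34723 AUR × 2.1356 = 0.741544388 XEL
0.741544388 XEL × 0.266 = 0.197250807208 NXs
0.197250807208 NXs × 2.6071 = 0.5142525794719768 VLD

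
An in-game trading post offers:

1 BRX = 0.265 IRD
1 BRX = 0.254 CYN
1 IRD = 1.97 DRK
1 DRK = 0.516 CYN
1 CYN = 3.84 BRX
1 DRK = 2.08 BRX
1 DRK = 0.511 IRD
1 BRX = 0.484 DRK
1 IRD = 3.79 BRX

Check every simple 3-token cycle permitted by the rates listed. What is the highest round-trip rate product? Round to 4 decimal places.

1.0859

BRX→IRD→DRK→BRX: 0.265 × 1.97 × 2.08 = 1.08586
BRX→DRK→CYN→BRX: 0.484 × 0.516 × 3.84 = 0.95902
BRX→DRK→IRD→BRX: 0.484 × 0.511 × 3.79 = 0.93736
Maximum is BRX→IRD→DRK→BRX at 1.0859; arbitrage exists.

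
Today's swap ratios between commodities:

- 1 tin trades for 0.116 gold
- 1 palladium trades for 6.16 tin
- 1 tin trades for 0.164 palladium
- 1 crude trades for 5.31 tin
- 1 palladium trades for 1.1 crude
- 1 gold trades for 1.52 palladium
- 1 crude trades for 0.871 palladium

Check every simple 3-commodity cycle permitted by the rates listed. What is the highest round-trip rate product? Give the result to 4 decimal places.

tin→gold→palladium→tin: 0.116 × 1.52 × 6.16 = 1.08613
tin→palladium→crude→tin: 0.164 × 1.1 × 5.31 = 0.95792
Maximum is tin→gold→palladium→tin at 1.0861; arbitrage exists.

1.0861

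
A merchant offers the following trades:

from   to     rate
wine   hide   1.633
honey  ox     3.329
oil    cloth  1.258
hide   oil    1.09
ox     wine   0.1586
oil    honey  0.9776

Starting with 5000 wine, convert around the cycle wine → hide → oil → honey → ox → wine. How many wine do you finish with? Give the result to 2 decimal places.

5000 wine × 1.633 = 8165 hide
8165 hide × 1.09 = 8899.85 oil
8899.85 oil × 0.9776 = 8700.49336 honey
8700.49336 honey × 3.329 = 28963.94239544 ox
28963.94239544 ox × 0.1586 = 4593.681263916784 wine

4593.68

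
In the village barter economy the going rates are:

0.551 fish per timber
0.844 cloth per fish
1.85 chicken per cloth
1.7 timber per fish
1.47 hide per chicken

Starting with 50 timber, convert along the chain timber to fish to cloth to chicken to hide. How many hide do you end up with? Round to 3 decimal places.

50 timber × 0.551 = 27.55 fish
27.55 fish × 0.844 = 23.2522 cloth
23.2522 cloth × 1.85 = 43.01657 chicken
43.01657 chicken × 1.47 = 63.2343579 hide

63.234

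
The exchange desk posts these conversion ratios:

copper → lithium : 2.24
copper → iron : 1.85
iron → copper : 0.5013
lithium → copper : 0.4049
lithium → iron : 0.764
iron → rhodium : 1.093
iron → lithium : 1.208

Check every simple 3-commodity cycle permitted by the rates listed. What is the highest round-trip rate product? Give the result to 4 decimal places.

iron→lithium→copper→iron: 1.208 × 0.4049 × 1.85 = 0.90487
iron→copper→lithium→iron: 0.5013 × 2.24 × 0.764 = 0.85790
Maximum is iron→lithium→copper→iron at 0.9049; no arbitrage — every cycle loses value.

0.9049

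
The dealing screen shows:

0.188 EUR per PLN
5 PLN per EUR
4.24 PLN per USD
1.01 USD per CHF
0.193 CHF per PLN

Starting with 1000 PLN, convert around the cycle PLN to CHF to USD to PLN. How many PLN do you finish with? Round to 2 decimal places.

1000 PLN × 0.193 = 193 CHF
193 CHF × 1.01 = 194.93 USD
194.93 USD × 4.24 = 826.5032 PLN

826.50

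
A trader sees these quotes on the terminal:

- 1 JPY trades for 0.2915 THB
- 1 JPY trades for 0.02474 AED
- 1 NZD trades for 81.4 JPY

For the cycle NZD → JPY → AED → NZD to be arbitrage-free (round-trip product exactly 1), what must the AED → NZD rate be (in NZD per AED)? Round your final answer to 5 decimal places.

Known legs of the cycle: 81.4 × 0.02474 = 2.013836
For no arbitrage the full-cycle product must be 1, so the missing rate is 1 / 2.013836 ≈ 0.4965648.

0.49656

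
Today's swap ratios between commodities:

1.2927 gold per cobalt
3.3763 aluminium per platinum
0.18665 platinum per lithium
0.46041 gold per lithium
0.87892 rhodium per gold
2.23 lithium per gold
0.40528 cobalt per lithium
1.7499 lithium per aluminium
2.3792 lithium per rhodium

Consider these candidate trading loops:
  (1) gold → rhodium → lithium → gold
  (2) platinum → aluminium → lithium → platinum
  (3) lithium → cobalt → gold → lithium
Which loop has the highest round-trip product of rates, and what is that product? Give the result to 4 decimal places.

1.1683

(1) 0.87892 × 2.3792 × 0.46041 = 0.96278
(2) 3.3763 × 1.7499 × 0.18665 = 1.10276
(3) 0.40528 × 1.2927 × 2.23 = 1.16831
Highest is cycle (3) at 1.1683 (>1, arbitrage).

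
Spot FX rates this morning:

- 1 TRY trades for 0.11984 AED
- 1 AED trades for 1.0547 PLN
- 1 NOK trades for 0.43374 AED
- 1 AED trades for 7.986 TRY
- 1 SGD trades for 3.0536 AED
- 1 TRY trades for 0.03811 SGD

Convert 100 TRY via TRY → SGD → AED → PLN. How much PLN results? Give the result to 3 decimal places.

100 TRY × 0.03811 = 3.811 SGD
3.811 SGD × 3.0536 = 11.6372696 AED
11.6372696 AED × 1.0547 = 12.27382824712 PLN

12.274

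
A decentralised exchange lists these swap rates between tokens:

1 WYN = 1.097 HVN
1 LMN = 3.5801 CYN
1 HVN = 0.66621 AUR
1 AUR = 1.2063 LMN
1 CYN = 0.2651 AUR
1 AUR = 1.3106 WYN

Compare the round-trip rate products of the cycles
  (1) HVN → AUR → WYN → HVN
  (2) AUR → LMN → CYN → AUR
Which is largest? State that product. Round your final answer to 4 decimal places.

1.1449

(1) 0.66621 × 1.3106 × 1.097 = 0.95783
(2) 1.2063 × 3.5801 × 0.2651 = 1.14488
Highest is cycle (2) at 1.1449 (>1, arbitrage).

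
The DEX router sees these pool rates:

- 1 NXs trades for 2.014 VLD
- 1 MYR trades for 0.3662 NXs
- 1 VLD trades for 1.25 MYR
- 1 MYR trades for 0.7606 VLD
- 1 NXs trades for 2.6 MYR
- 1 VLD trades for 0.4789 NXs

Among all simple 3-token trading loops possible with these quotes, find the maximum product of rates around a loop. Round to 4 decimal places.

MYR→VLD→NXs→MYR: 0.7606 × 0.4789 × 2.6 = 0.94705
MYR→NXs→VLD→MYR: 0.3662 × 2.014 × 1.25 = 0.92191
Maximum is MYR→VLD→NXs→MYR at 0.9471; no arbitrage — every cycle loses value.

0.9471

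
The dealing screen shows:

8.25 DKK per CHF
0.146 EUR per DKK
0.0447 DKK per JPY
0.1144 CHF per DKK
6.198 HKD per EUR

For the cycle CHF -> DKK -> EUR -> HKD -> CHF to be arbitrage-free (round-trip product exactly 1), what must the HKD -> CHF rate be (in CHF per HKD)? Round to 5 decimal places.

Known legs of the cycle: 8.25 × 0.146 × 6.198 = 7.465491
For no arbitrage the full-cycle product must be 1, so the missing rate is 1 / 7.465491 ≈ 0.1339497.

0.13395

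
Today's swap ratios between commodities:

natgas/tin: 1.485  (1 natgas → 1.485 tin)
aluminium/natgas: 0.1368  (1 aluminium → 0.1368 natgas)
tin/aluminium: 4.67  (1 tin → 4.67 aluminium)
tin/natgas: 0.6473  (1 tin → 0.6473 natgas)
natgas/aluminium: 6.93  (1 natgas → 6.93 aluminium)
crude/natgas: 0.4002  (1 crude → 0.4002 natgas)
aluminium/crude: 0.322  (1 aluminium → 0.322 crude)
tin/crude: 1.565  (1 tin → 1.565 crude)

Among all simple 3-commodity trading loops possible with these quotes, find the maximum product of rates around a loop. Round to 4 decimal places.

0.9487

aluminium→natgas→tin→aluminium: 0.1368 × 1.485 × 4.67 = 0.94870
natgas→tin→crude→natgas: 1.485 × 1.565 × 0.4002 = 0.93007
aluminium→crude→natgas→aluminium: 0.322 × 0.4002 × 6.93 = 0.89303
Maximum is aluminium→natgas→tin→aluminium at 0.9487; no arbitrage — every cycle loses value.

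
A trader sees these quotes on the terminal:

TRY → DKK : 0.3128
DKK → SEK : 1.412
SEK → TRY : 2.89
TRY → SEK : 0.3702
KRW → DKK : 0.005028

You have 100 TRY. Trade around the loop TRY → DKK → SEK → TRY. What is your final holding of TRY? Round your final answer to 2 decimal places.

127.64

100 TRY × 0.3128 = 31.28 DKK
31.28 DKK × 1.412 = 44.16736 SEK
44.16736 SEK × 2.89 = 127.6436704 TRY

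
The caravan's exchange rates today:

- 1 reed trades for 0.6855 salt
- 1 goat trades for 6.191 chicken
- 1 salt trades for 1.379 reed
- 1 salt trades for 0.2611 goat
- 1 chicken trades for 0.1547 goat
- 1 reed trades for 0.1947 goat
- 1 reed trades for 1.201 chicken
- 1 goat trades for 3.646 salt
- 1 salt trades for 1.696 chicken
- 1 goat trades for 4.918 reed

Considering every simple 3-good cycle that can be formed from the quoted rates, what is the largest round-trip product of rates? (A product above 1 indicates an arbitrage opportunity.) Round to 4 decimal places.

goat→salt→reed→goat: 3.646 × 1.379 × 0.1947 = 0.97892
goat→salt→chicken→goat: 3.646 × 1.696 × 0.1547 = 0.95661
goat→reed→chicken→goat: 4.918 × 1.201 × 0.1547 = 0.91374
goat→reed→salt→goat: 4.918 × 0.6855 × 0.2611 = 0.88024
Maximum is goat→salt→reed→goat at 0.9789; no arbitrage — every cycle loses value.

0.9789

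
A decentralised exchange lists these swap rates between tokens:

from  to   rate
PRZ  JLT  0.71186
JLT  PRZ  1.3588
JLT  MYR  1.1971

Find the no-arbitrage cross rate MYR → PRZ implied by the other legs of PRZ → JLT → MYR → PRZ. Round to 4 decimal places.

1.1735

Known legs of the cycle: 0.71186 × 1.1971 = 0.852167606
For no arbitrage the full-cycle product must be 1, so the missing rate is 1 / 0.852167606 ≈ 1.173478.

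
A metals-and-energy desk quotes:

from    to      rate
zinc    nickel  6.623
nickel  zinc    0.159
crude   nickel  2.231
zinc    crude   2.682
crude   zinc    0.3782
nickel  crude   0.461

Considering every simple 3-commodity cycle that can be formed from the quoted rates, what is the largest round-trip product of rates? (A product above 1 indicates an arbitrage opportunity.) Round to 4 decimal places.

crude→zinc→nickel→crude: 0.3782 × 6.623 × 0.461 = 1.15472
crude→nickel→zinc→crude: 2.231 × 0.159 × 2.682 = 0.95138
Maximum is crude→zinc→nickel→crude at 1.1547; arbitrage exists.

1.1547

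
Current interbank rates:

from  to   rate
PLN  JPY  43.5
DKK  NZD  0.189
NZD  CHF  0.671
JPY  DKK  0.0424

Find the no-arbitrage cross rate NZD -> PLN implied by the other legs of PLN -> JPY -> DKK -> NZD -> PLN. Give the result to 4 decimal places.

Known legs of the cycle: 43.5 × 0.0424 × 0.189 = 0.3485916
For no arbitrage the full-cycle product must be 1, so the missing rate is 1 / 0.3485916 ≈ 2.868686.

2.8687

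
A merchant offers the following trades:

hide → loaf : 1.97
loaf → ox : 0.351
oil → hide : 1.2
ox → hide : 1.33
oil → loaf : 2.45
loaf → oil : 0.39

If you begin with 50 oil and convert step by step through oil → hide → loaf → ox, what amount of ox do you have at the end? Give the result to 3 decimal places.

50 oil × 1.2 = 60 hide
60 hide × 1.97 = 118.2 loaf
118.2 loaf × 0.351 = 41.4882 ox

41.488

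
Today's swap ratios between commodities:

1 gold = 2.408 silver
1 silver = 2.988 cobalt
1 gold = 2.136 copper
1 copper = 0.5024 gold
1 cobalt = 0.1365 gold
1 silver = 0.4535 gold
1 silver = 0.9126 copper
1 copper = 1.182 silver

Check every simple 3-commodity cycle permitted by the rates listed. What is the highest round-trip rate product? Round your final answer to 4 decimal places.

silver→gold→copper→silver: 0.4535 × 2.136 × 1.182 = 1.14498
silver→copper→gold→silver: 0.9126 × 0.5024 × 2.408 = 1.10404
cobalt→gold→silver→cobalt: 0.1365 × 2.408 × 2.988 = 0.98213
Maximum is silver→gold→copper→silver at 1.1450; arbitrage exists.

1.1450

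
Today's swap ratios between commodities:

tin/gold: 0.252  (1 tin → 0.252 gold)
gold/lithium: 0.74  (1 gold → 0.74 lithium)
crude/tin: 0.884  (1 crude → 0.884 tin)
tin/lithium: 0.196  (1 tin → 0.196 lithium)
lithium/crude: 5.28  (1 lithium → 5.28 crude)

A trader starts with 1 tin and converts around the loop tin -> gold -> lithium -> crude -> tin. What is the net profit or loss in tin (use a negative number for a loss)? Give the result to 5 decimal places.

-0.12960

1 tin × 0.252 = 0.252 gold
0.252 gold × 0.74 = 0.18648 lithium
0.18648 lithium × 5.28 = 0.9846144 crude
0.9846144 crude × 0.884 = 0.8703991296 tin
Net change: 0.8703991296 − 1 = -0.1296008704 tin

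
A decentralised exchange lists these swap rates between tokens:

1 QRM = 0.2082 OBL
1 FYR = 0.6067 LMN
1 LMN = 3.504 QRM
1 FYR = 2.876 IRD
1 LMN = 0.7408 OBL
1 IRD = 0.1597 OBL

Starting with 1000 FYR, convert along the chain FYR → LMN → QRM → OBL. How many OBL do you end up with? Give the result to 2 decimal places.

442.61

1000 FYR × 0.6067 = 606.7 LMN
606.7 LMN × 3.504 = 2125.8768 QRM
2125.8768 QRM × 0.2082 = 442.60754976 OBL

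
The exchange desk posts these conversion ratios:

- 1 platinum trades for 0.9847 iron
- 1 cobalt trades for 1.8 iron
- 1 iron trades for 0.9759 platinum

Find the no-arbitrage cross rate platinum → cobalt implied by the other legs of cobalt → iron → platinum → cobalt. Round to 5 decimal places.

Known legs of the cycle: 1.8 × 0.9759 = 1.75662
For no arbitrage the full-cycle product must be 1, so the missing rate is 1 / 1.75662 ≈ 0.5692751.

0.56928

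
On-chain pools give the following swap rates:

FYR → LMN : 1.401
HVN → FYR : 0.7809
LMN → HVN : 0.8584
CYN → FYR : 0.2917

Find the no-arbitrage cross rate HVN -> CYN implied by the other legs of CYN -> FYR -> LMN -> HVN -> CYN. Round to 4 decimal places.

2.8506

Known legs of the cycle: 0.2917 × 1.401 × 0.8584 = 0.35080378728
For no arbitrage the full-cycle product must be 1, so the missing rate is 1 / 0.35080378728 ≈ 2.850596.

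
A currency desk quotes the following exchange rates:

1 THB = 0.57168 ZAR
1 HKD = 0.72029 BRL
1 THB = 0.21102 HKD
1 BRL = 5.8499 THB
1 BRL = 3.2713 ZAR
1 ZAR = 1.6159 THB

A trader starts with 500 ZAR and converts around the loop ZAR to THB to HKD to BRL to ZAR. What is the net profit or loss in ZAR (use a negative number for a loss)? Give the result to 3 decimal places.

500 ZAR × 1.6159 = 807.95 THB
807.95 THB × 0.21102 = 170.493609 HKD
170.493609 HKD × 0.72029 = 122.80484162661 BRL
122.80484162661 BRL × 3.2713 = 401.731478413129293 ZAR
Net change: 401.731478413129293 − 500 = -98.268521586870707 ZAR

-98.269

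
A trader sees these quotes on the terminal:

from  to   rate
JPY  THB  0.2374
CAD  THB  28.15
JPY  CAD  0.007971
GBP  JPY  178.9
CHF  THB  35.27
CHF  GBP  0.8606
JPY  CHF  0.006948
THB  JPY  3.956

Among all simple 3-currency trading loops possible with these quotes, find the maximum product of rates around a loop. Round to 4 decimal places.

CHF→GBP→JPY→CHF: 0.8606 × 178.9 × 0.006948 = 1.06972
THB→JPY→CHF→THB: 3.956 × 0.006948 × 35.27 = 0.96944
THB→JPY→CAD→THB: 3.956 × 0.007971 × 28.15 = 0.88766
Maximum is CHF→GBP→JPY→CHF at 1.0697; arbitrage exists.

1.0697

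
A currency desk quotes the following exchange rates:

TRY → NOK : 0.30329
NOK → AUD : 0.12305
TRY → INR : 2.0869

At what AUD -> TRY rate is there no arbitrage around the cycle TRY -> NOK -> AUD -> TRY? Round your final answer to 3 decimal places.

26.795

Known legs of the cycle: 0.30329 × 0.12305 = 0.0373198345
For no arbitrage the full-cycle product must be 1, so the missing rate is 1 / 0.0373198345 ≈ 26.79540.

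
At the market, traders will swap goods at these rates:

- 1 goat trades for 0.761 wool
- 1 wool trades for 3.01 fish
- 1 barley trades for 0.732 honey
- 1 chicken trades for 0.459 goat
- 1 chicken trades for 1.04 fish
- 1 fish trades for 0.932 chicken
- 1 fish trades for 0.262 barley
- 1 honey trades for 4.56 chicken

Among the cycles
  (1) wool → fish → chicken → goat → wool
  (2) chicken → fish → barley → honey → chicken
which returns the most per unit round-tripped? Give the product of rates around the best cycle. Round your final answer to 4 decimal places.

0.9799

(1) 3.01 × 0.932 × 0.459 × 0.761 = 0.97990
(2) 1.04 × 0.262 × 0.732 × 4.56 = 0.90952
Highest is cycle (1) at 0.9799 (≤1, no arbitrage).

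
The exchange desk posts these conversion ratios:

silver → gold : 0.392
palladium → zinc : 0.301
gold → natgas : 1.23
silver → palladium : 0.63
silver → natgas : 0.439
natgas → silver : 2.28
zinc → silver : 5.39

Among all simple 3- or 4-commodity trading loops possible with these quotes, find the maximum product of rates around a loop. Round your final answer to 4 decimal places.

natgas→silver→gold→natgas: 2.28 × 0.392 × 1.23 = 1.09932
zinc→silver→palladium→zinc: 5.39 × 0.63 × 0.301 = 1.02211
Maximum is natgas→silver→gold→natgas at 1.0993; arbitrage exists.

1.0993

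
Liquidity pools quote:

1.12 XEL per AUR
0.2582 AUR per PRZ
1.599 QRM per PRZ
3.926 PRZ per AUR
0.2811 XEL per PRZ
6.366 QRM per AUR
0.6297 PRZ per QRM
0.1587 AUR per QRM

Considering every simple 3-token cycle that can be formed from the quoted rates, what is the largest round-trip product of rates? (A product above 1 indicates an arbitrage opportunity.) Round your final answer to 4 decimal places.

AUR→QRM→PRZ→AUR: 6.366 × 0.6297 × 0.2582 = 1.03504
AUR→PRZ→QRM→AUR: 3.926 × 1.599 × 0.1587 = 0.99627
Maximum is AUR→QRM→PRZ→AUR at 1.0350; arbitrage exists.

1.0350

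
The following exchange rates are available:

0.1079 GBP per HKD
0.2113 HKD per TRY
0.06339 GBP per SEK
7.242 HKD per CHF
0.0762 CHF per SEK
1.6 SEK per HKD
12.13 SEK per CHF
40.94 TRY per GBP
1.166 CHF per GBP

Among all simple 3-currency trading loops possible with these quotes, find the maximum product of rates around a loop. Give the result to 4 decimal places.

GBP→TRY→HKD→GBP: 40.94 × 0.2113 × 0.1079 = 0.93340
GBP→CHF→HKD→GBP: 1.166 × 7.242 × 0.1079 = 0.91113
GBP→CHF→SEK→GBP: 1.166 × 12.13 × 0.06339 = 0.89656
SEK→CHF→HKD→SEK: 0.0762 × 7.242 × 1.6 = 0.88294
Maximum is GBP→TRY→HKD→GBP at 0.9334; no arbitrage — every cycle loses value.

0.9334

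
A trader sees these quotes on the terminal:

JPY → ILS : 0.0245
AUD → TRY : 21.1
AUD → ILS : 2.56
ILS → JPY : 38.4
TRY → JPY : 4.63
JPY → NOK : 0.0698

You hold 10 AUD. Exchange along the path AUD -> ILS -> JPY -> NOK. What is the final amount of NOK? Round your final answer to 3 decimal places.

68.616

10 AUD × 2.56 = 25.6 ILS
25.6 ILS × 38.4 = 983.04 JPY
983.04 JPY × 0.0698 = 68.616192 NOK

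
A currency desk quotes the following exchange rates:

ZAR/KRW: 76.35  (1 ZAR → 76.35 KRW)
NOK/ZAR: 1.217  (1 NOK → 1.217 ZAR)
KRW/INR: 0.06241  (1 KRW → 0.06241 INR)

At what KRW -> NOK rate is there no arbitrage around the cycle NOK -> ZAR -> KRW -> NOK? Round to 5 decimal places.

0.01076

Known legs of the cycle: 1.217 × 76.35 = 92.91795
For no arbitrage the full-cycle product must be 1, so the missing rate is 1 / 92.91795 ≈ 0.0107622.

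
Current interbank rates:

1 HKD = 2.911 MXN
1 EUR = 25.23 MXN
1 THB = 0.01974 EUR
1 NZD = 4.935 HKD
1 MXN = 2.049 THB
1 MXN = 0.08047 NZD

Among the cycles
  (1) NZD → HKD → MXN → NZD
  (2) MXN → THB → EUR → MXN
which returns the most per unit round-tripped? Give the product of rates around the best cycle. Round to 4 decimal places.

(1) 4.935 × 2.911 × 0.08047 = 1.15601
(2) 2.049 × 0.01974 × 25.23 = 1.02048
Highest is cycle (1) at 1.1560 (>1, arbitrage).

1.1560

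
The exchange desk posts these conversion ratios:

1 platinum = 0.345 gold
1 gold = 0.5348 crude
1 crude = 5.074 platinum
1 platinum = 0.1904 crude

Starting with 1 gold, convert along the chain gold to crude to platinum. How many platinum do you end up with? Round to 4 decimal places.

1 gold × 0.5348 = 0.5348 crude
0.5348 crude × 5.074 = 2.7135752 platinum

2.7136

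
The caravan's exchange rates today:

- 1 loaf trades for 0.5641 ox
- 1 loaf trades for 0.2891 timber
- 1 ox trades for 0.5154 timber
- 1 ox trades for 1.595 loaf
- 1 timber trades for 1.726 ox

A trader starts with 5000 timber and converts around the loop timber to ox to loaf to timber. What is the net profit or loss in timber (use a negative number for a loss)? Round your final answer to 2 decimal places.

5000 timber × 1.726 = 8630 ox
8630 ox × 1.595 = 13764.85 loaf
13764.85 loaf × 0.2891 = 3979.418135 timber
Net change: 3979.418135 − 5000 = -1020.581865 timber

-1020.58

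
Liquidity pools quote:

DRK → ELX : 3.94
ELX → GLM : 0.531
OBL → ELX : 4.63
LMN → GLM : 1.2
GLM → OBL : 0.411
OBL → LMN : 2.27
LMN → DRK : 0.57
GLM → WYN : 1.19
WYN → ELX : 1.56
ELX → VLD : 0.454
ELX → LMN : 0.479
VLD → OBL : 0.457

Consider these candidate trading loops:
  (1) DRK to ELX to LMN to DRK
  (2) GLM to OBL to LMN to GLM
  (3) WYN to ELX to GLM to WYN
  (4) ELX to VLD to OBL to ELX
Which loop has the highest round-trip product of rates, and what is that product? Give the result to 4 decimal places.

1.1196

(1) 3.94 × 0.479 × 0.57 = 1.07574
(2) 0.411 × 2.27 × 1.2 = 1.11956
(3) 1.56 × 0.531 × 1.19 = 0.98575
(4) 0.454 × 0.457 × 4.63 = 0.96062
Highest is cycle (2) at 1.1196 (>1, arbitrage).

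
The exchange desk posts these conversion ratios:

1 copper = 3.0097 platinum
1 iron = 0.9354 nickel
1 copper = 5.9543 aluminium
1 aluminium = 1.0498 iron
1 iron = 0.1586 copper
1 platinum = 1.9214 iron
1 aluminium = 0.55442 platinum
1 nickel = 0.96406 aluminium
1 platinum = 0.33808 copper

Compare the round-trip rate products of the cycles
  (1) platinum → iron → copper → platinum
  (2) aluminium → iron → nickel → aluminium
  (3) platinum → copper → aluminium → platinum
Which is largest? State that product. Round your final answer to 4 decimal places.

(1) 1.9214 × 0.1586 × 3.0097 = 0.91716
(2) 1.0498 × 0.9354 × 0.96406 = 0.94669
(3) 0.33808 × 5.9543 × 0.55442 = 1.11606
Highest is cycle (3) at 1.1161 (>1, arbitrage).

1.1161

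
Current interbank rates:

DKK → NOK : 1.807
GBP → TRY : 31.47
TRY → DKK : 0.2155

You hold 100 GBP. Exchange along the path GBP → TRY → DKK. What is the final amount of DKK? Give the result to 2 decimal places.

678.18

100 GBP × 31.47 = 3147 TRY
3147 TRY × 0.2155 = 678.1785 DKK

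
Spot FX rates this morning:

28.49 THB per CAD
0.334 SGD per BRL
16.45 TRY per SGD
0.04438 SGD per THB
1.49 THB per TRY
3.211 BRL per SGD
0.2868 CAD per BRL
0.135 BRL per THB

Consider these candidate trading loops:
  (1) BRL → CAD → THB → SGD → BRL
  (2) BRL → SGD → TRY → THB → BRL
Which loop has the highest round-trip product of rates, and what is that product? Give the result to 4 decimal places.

1.1644

(1) 0.2868 × 28.49 × 0.04438 × 3.211 = 1.16439
(2) 0.334 × 16.45 × 1.49 × 0.135 = 1.10518
Highest is cycle (1) at 1.1644 (>1, arbitrage).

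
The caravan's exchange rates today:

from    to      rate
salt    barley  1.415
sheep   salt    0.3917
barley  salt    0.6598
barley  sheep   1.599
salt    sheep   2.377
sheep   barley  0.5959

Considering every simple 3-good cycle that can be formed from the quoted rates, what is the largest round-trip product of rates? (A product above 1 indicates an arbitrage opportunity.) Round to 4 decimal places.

0.9346

salt→sheep→barley→salt: 2.377 × 0.5959 × 0.6598 = 0.93458
salt→barley→sheep→salt: 1.415 × 1.599 × 0.3917 = 0.88625
Maximum is salt→sheep→barley→salt at 0.9346; no arbitrage — every cycle loses value.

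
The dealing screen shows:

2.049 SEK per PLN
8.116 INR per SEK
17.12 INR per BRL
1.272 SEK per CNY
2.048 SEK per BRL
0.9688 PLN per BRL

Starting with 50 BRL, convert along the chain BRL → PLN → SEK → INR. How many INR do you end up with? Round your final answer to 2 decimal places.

805.54

50 BRL × 0.9688 = 48.44 PLN
48.44 PLN × 2.049 = 99.25356 SEK
99.25356 SEK × 8.116 = 805.54189296 INR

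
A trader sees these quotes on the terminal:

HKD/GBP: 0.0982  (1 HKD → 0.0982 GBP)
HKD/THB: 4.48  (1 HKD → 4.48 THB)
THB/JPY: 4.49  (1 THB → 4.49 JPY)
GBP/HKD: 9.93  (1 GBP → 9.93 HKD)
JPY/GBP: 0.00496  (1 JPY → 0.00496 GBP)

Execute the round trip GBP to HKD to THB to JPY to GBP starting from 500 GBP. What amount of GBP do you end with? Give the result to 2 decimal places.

495.36

500 GBP × 9.93 = 4965 HKD
4965 HKD × 4.48 = 22243.2 THB
22243.2 THB × 4.49 = 99871.968 JPY
99871.968 JPY × 0.00496 = 495.36496128 GBP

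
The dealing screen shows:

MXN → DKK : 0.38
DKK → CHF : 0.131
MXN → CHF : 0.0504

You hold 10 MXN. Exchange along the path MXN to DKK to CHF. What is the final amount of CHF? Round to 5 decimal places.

10 MXN × 0.38 = 3.8 DKK
3.8 DKK × 0.131 = 0.4978 CHF

0.49780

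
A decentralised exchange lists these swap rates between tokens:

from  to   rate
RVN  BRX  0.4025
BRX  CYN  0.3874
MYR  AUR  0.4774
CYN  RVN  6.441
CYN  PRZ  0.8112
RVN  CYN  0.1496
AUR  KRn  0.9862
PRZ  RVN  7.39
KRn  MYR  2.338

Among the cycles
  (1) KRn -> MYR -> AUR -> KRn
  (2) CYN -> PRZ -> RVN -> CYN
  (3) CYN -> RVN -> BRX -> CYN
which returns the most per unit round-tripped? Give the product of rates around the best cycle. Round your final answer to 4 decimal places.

(1) 2.338 × 0.4774 × 0.9862 = 1.10076
(2) 0.8112 × 7.39 × 0.1496 = 0.89682
(3) 6.441 × 0.4025 × 0.3874 = 1.00434
Highest is cycle (1) at 1.1008 (>1, arbitrage).

1.1008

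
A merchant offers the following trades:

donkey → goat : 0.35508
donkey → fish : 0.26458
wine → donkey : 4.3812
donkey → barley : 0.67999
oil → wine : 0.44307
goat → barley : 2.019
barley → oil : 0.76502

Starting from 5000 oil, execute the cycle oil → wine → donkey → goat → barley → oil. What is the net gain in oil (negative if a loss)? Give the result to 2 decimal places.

323.18

5000 oil × 0.44307 = 2215.35 wine
2215.35 wine × 4.3812 = 9705.89142 donkey
9705.89142 donkey × 0.35508 = 3446.3679254136 goat
3446.3679254136 goat × 2.019 = 6958.2168414100584 barley
6958.2168414100584 barley × 0.76502 = 5323.175048015522877168 oil
Net change: 5323.175048015522877168 − 5000 = 323.175048015522877168 oil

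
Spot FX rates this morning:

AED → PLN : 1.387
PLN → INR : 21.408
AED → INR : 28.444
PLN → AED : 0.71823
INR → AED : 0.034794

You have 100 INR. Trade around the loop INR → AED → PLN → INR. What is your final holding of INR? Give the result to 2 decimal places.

100 INR × 0.034794 = 3.4794 AED
3.4794 AED × 1.387 = 4.8259278 PLN
4.8259278 PLN × 21.408 = 103.3134623424 INR

103.31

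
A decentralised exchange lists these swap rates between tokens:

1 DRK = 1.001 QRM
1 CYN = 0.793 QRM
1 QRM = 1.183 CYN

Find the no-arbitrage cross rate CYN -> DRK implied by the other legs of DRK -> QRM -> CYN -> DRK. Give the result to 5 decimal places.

Known legs of the cycle: 1.001 × 1.183 = 1.184183
For no arbitrage the full-cycle product must be 1, so the missing rate is 1 / 1.184183 ≈ 0.8444641.

0.84446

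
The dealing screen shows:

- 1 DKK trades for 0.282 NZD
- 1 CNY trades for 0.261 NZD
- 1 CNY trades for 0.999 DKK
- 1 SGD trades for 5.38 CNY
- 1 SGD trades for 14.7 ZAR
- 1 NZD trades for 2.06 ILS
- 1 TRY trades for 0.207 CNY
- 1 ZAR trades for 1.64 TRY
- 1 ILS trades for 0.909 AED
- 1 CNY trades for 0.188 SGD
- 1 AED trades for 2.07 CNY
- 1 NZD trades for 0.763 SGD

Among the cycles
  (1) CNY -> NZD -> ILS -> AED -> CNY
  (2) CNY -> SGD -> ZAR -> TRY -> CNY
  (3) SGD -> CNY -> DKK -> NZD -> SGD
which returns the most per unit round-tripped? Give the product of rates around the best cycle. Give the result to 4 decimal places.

1.1564

(1) 0.261 × 2.06 × 0.909 × 2.07 = 1.01168
(2) 0.188 × 14.7 × 1.64 × 0.207 = 0.93819
(3) 5.38 × 0.999 × 0.282 × 0.763 = 1.15644
Highest is cycle (3) at 1.1564 (>1, arbitrage).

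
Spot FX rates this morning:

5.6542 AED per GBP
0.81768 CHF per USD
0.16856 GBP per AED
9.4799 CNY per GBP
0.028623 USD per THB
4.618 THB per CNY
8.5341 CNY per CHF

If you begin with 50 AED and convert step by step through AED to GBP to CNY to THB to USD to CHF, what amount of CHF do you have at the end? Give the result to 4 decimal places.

50 AED × 0.16856 = 8.428 GBP
8.428 GBP × 9.4799 = 79.8965972 CNY
79.8965972 CNY × 4.618 = 368.9624858696 THB
368.9624858696 THB × 0.028623 = 10.5608132330455608 USD
10.5608132330455608 USD × 0.81768 = 8.635365764396694154944 CHF

8.6354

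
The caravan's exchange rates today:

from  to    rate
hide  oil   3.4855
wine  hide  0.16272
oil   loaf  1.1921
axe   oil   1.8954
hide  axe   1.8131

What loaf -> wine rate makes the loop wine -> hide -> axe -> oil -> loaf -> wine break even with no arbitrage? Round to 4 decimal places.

Known legs of the cycle: 0.16272 × 1.8131 × 1.8954 × 1.1921 = 0.66661680497918688
For no arbitrage the full-cycle product must be 1, so the missing rate is 1 / 0.66661680497918688 ≈ 1.500112.

1.5001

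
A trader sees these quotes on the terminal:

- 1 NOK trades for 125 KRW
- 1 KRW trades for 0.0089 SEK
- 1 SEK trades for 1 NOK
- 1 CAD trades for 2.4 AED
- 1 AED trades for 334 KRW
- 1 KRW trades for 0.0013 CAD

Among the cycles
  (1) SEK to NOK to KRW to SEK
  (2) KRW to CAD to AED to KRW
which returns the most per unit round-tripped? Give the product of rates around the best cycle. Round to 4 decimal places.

(1) 1 × 125 × 0.0089 = 1.11250
(2) 0.0013 × 2.4 × 334 = 1.04208
Highest is cycle (1) at 1.1125 (>1, arbitrage).

1.1125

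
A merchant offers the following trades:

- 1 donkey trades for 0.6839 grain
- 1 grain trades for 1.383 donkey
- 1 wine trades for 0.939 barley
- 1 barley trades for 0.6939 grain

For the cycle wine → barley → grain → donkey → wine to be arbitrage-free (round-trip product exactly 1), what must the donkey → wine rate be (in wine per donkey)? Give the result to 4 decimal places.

Known legs of the cycle: 0.939 × 0.6939 × 1.383 = 0.9011242143
For no arbitrage the full-cycle product must be 1, so the missing rate is 1 / 0.9011242143 ≈ 1.109725.

1.1097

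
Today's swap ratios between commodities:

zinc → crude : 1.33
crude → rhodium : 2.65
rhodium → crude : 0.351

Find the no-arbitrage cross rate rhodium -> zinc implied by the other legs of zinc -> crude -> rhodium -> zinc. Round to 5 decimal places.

0.28373

Known legs of the cycle: 1.33 × 2.65 = 3.5245
For no arbitrage the full-cycle product must be 1, so the missing rate is 1 / 3.5245 ≈ 0.2837282.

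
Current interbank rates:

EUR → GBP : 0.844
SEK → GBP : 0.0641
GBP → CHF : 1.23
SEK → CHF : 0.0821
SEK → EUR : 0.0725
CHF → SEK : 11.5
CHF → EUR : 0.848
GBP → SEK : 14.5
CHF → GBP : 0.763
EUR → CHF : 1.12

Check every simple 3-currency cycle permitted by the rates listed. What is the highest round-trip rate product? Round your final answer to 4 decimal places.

SEK→EUR→CHF→SEK: 0.0725 × 1.12 × 11.5 = 0.93380
GBP→SEK→CHF→GBP: 14.5 × 0.0821 × 0.763 = 0.90831
GBP→CHF→SEK→GBP: 1.23 × 11.5 × 0.0641 = 0.90669
GBP→SEK→EUR→GBP: 14.5 × 0.0725 × 0.844 = 0.88726
GBP→CHF→EUR→GBP: 1.23 × 0.848 × 0.844 = 0.88033
Maximum is SEK→EUR→CHF→SEK at 0.9338; no arbitrage — every cycle loses value.

0.9338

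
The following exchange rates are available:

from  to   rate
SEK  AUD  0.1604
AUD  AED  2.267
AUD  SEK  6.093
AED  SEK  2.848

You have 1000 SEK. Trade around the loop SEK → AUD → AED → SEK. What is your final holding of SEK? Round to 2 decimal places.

1000 SEK × 0.1604 = 160.4 AUD
160.4 AUD × 2.267 = 363.6268 AED
363.6268 AED × 2.848 = 1035.6091264 SEK

1035.61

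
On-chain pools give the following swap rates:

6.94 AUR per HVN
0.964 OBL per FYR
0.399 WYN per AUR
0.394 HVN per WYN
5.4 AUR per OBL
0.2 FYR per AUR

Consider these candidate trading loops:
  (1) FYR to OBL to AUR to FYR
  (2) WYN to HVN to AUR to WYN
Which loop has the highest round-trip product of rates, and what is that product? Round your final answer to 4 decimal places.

1.0910

(1) 0.964 × 5.4 × 0.2 = 1.04112
(2) 0.394 × 6.94 × 0.399 = 1.09101
Highest is cycle (2) at 1.0910 (>1, arbitrage).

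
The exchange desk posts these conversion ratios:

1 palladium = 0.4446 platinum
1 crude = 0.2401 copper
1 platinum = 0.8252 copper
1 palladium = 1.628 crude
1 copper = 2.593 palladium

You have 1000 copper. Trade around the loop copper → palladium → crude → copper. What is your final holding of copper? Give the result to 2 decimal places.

1000 copper × 2.593 = 2593 palladium
2593 palladium × 1.628 = 4221.404 crude
4221.404 crude × 0.2401 = 1013.5591004 copper

1013.56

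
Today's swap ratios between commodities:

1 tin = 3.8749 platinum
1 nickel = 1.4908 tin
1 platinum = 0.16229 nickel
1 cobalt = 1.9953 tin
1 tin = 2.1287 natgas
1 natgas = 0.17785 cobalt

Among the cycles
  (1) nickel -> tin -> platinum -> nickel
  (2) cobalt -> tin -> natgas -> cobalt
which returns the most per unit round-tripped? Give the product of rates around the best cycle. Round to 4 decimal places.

0.9375

(1) 1.4908 × 3.8749 × 0.16229 = 0.93750
(2) 1.9953 × 2.1287 × 0.17785 = 0.75540
Highest is cycle (1) at 0.9375 (≤1, no arbitrage).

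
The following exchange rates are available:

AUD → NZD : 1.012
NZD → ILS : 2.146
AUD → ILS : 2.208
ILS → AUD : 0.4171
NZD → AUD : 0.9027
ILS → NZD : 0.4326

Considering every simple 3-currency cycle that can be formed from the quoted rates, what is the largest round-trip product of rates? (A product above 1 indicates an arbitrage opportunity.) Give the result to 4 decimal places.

0.9058

NZD→ILS→AUD→NZD: 2.146 × 0.4171 × 1.012 = 0.90584
NZD→AUD→ILS→NZD: 0.9027 × 2.208 × 0.4326 = 0.86224
Maximum is NZD→ILS→AUD→NZD at 0.9058; no arbitrage — every cycle loses value.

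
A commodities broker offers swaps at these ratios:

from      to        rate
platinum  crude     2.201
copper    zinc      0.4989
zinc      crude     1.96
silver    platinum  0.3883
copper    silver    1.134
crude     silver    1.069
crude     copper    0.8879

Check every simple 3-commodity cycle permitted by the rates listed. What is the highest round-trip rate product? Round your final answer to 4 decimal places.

platinum→crude→silver→platinum: 2.201 × 1.069 × 0.3883 = 0.91362
crude→copper→zinc→crude: 0.8879 × 0.4989 × 1.96 = 0.86823
Maximum is platinum→crude→silver→platinum at 0.9136; no arbitrage — every cycle loses value.

0.9136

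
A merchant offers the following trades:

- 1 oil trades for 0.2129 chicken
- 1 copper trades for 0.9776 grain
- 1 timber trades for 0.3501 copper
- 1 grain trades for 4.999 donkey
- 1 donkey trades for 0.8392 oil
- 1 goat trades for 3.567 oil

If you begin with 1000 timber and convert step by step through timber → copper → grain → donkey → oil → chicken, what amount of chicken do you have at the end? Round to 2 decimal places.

305.69

1000 timber × 0.3501 = 350.1 copper
350.1 copper × 0.9776 = 342.25776 grain
342.25776 grain × 4.999 = 1710.94654224 donkey
1710.94654224 donkey × 0.8392 = 1435.826338247808 oil
1435.826338247808 oil × 0.2129 = 305.6874274129583232 chicken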